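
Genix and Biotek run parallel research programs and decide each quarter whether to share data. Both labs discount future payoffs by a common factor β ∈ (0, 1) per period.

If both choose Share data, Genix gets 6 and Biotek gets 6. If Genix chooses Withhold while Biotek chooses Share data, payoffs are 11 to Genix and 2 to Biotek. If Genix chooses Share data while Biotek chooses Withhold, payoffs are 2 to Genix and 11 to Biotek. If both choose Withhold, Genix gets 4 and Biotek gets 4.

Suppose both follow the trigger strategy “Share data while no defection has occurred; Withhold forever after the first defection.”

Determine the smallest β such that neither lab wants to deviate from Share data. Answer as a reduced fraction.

Cooperation forever yields 6 each period: 6/(1−β).
Deviating yields 11 once, then 4 forever: 11 + 4β/(1−β).
No profitable deviation requires 6/(1−β) ≥ 11 + 4β/(1−β).
Multiplying by (1−β): 6 ≥ 11(1−β) + 4β = 11 − 7β.
So 7β ≥ 5, i.e. β ≥ 5/7.

5/7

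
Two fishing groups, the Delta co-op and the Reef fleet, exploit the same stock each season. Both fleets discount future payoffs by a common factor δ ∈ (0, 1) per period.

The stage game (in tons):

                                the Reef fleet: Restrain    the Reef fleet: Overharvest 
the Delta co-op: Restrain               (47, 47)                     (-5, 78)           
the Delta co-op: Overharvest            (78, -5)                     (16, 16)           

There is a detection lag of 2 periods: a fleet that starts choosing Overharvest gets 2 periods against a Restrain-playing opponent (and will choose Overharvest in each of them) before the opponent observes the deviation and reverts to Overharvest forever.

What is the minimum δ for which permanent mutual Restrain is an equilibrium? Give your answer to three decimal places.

0.707

The best deviation is to choose Overharvest for all 2 undetected periods, earning 78 each, then 16 forever once detected.
Deviation value: 78(1−δ^2)/(1−δ) + 16δ^2/(1−δ); cooperation value: 47/(1−δ).
IC: 47 ≥ 78(1−δ^2) + 16δ^2 = 78 − 62δ^2.
So δ^2 ≥ 31/62 = 1/2, giving δ ≥ (1/2)^(1/2) ≈ 0.707.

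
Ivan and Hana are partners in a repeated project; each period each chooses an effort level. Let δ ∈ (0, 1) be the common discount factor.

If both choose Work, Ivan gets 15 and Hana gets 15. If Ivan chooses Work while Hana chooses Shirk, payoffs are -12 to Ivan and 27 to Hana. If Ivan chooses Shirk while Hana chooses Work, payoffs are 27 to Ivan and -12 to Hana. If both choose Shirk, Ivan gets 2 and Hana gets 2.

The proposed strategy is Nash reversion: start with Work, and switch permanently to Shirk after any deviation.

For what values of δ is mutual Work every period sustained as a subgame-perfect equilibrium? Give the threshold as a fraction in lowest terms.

Cooperation forever yields 15 each period: 15/(1−δ).
Deviating yields 27 once, then 2 forever: 27 + 2δ/(1−δ).
No profitable deviation requires 15/(1−δ) ≥ 27 + 2δ/(1−δ).
Multiplying by (1−δ): 15 ≥ 27(1−δ) + 2δ = 27 − 25δ.
So 25δ ≥ 12, i.e. δ ≥ 12/25.

12/25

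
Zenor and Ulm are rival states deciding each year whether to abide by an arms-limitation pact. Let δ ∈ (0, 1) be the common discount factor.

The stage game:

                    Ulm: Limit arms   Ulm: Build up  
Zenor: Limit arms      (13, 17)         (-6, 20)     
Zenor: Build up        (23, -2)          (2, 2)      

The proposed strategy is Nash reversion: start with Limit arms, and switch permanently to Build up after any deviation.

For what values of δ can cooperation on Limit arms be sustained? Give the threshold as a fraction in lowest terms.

For Zenor: deviation gain 23−13 = 10, per-period punishment loss 13−2 = 11. IC gives δ ≥ 10/21.
For Ulm: gain 3, loss 15 per period, so δ ≥ 3/18 = 1/6.
The tighter constraint is Zenor's, so cooperation needs δ ≥ 10/21.

10/21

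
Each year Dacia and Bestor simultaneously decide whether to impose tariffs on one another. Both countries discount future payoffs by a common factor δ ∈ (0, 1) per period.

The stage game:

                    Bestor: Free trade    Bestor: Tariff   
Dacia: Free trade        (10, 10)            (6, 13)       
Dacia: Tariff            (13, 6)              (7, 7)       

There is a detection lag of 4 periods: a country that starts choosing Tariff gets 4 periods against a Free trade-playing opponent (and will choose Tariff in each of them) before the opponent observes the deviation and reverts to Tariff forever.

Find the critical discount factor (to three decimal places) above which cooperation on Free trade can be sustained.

0.841

Deviating for the 4 undetected periods gains 13−10 = 3 per period over cooperation, then loses 10−7 = 3 per period forever once punishment starts.
Gain: 3(1 + δ + … + δ^3); loss: 3·δ^4/(1−δ).
No profitable deviation ⇔ 3(1−δ^4) ≤ 3·δ^4, i.e. δ^4 ≥ 3/(3+3) = 1/2.
Hence δ ≥ (1/2)^(1/4) ≈ 0.841.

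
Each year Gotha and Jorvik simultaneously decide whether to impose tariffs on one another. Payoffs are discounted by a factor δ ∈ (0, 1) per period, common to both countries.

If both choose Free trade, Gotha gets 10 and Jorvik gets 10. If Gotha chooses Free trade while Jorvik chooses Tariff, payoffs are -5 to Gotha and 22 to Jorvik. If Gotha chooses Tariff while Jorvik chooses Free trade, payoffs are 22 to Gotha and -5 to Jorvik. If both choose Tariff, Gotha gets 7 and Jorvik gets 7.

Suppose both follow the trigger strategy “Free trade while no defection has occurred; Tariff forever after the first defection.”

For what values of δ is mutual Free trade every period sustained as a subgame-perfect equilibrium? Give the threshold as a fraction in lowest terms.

Under grim trigger the critical discount factor is (T−C)/(T−P) with T = 22, C = 10, P = 7.
δ* = (22−10)/(22−7) = 12/15 = 4/5.

4/5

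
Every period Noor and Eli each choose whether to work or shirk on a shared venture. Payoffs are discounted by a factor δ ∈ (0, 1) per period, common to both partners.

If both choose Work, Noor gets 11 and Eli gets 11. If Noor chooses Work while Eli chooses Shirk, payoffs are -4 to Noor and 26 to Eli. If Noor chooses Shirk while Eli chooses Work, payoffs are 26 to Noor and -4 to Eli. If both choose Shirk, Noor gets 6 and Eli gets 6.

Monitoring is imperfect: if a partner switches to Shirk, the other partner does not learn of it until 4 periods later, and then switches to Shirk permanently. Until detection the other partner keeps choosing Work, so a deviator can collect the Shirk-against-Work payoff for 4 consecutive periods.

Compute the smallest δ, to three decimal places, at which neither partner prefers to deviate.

The best deviation is to choose Shirk for all 4 undetected periods, earning 26 each, then 6 forever once detected.
Deviation value: 26(1−δ^4)/(1−δ) + 6δ^4/(1−δ); cooperation value: 11/(1−δ).
IC: 11 ≥ 26(1−δ^4) + 6δ^4 = 26 − 20δ^4.
So δ^4 ≥ 15/20 = 3/4, giving δ ≥ (3/4)^(1/4) ≈ 0.931.

0.931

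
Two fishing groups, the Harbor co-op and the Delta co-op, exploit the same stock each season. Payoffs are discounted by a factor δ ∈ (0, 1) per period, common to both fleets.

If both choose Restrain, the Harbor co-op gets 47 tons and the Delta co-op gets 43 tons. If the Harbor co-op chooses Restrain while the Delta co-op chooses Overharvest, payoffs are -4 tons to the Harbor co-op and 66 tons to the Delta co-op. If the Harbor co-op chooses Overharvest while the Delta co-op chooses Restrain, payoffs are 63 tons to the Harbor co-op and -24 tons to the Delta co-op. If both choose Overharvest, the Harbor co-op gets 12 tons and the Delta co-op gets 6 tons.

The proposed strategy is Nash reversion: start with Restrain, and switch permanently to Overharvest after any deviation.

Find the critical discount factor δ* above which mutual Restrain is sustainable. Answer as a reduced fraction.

the Harbor co-op's threshold: (63−47)/(63−12) = 16/51.
the Delta co-op's threshold: (66−43)/(66−6) = 23/60.
16/51 < 23/60, so the Delta co-op binds and δ* = 23/60.

23/60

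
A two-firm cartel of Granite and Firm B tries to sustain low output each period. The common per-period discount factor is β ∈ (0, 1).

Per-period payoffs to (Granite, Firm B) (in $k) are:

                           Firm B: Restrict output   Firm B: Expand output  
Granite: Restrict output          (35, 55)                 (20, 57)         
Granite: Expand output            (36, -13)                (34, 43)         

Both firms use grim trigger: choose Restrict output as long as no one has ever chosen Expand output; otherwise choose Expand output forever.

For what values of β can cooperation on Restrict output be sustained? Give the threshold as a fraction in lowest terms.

1/2

Granite's threshold: (36−35)/(36−34) = 1/2.
Firm B's threshold: (57−55)/(57−43) = 1/7.
1/2 > 1/7, so Granite binds and β* = 1/2.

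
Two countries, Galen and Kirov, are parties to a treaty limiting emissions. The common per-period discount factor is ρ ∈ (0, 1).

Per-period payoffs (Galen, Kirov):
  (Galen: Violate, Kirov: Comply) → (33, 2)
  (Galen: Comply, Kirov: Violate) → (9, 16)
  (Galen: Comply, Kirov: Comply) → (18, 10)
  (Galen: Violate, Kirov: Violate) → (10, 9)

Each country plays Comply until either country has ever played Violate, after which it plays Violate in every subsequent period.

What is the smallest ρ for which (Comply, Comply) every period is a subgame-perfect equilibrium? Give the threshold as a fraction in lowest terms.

For Galen: deviation gain 33−18 = 15, per-period punishment loss 18−10 = 8. IC gives ρ ≥ 15/23.
For Kirov: gain 6, loss 1 per period, so ρ ≥ 6/7.
The tighter constraint is Kirov's, so cooperation needs ρ ≥ 6/7.

6/7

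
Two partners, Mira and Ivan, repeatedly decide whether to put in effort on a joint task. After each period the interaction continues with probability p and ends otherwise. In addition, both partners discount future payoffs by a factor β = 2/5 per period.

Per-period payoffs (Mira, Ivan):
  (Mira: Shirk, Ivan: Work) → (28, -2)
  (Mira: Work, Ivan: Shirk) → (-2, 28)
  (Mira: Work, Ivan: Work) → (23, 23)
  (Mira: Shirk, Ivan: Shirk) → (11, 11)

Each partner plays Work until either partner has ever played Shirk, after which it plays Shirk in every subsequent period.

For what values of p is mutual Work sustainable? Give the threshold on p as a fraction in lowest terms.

Expected continuation weight on next period's payoff is β·p = 2/5·p, which plays the role of the discount factor.
Cooperation requires 2/5·p ≥ (28−23)/(28−11) = 5/17, hence p ≥ 25/34.

25/34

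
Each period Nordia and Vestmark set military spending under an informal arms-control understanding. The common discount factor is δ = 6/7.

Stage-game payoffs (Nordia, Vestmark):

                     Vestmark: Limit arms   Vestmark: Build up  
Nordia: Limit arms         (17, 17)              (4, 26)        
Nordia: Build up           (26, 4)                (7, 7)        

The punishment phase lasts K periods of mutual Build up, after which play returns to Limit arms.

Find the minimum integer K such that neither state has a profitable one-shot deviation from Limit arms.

2

No profitable deviation requires (17−7)(δ+…+δ^K) ≥ 26−17, i.e. δ+…+δ^K ≥ 9/10 ≈ 0.9000.
With δ = 6/7, the partial sums are K=1: 0.8571, K=2: 1.5918.
K = 2 is the first length at which the sum reaches 0.9000.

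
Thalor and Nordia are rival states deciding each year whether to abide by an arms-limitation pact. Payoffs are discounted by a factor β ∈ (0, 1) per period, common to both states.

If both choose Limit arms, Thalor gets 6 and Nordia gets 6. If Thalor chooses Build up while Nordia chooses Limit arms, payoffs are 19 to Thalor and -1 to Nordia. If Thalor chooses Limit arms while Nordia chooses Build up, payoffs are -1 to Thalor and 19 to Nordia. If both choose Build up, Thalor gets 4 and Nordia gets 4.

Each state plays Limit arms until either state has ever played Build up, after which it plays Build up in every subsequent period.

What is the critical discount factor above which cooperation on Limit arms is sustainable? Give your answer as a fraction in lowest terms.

Under grim trigger the critical discount factor is (T−C)/(T−P) with T = 19, C = 6, P = 4.
β* = (19−6)/(19−4) = 13/15.

13/15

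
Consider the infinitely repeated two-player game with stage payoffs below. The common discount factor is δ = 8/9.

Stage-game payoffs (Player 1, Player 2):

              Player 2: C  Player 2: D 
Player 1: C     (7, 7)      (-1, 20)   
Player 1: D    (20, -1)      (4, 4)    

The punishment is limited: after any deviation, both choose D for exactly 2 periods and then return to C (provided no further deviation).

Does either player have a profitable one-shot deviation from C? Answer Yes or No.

Yes

IC: δ+…+δ^2 ≥ (20−7)/(7−4) = 13/3.
At δ = 8/9: partial sum = 1.6790 < 4.3333. Cooperation not sustainable.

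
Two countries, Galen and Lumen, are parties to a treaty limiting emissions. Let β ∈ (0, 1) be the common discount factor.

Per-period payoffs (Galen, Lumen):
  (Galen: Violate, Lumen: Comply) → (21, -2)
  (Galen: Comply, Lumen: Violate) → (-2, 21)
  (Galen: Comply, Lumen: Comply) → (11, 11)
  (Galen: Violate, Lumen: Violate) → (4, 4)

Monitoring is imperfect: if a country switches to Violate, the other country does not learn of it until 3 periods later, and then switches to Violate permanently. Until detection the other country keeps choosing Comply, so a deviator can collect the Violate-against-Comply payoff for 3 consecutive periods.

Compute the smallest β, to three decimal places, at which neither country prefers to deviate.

0.838

A deviator earns 21 for 3 periods, then 4 forever; cooperating earns 11 forever. Multiplying the IC by (1−β):
11 ≥ 21(1−β^3) + 4β^3, so 17·β^3 ≥ 10 and β^3 ≥ 10/17.
β ≥ (10/17)^(1/3) ≈ 0.838.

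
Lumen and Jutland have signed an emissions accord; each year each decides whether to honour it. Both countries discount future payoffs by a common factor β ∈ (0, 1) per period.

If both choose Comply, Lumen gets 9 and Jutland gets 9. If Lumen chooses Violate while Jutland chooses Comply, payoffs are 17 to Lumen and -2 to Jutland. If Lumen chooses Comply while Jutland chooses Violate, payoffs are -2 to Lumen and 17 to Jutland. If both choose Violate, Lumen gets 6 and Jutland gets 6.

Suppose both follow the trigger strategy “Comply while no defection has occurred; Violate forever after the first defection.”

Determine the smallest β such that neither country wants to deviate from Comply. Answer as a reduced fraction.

8/11

One-period gain from deviating is 17 − 9 = 8. The loss is 9 − 6 = 3 in every subsequent period, with present value 3·β/(1−β).
Deviation is unprofitable when 3·β/(1−β) ≥ 8, i.e. β/(1−β) ≥ 8/3.
Equivalently β ≥ 8/(8+3) = 8/11.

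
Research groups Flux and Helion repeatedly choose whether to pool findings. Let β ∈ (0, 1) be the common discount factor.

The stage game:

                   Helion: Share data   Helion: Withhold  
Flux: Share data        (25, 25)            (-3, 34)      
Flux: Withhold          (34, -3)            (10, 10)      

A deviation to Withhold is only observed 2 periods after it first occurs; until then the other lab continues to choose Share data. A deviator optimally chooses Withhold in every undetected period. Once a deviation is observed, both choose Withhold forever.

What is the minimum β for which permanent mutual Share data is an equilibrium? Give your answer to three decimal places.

Deviating for the 2 undetected periods gains 34−25 = 9 per period over cooperation, then loses 25−10 = 15 per period forever once punishment starts.
Gain: 9(1 + β + … + β^1); loss: 15·β^2/(1−β).
No profitable deviation ⇔ 9(1−β^2) ≤ 15·β^2, i.e. β^2 ≥ 9/(9+15) = 3/8.
Hence β ≥ (3/8)^(1/2) ≈ 0.612.

0.612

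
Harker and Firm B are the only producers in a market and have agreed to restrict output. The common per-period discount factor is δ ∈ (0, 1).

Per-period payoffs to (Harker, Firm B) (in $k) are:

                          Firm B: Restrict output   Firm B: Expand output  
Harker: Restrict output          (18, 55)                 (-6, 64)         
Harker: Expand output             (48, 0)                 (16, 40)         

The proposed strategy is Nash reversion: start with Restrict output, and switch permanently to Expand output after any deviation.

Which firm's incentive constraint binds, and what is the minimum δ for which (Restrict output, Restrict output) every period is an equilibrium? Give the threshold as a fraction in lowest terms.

Harker; δ ≥ 15/16

For Harker: deviation gain 48−18 = 30, per-period punishment loss 18−16 = 2. IC gives δ ≥ 30/32 = 15/16.
For Firm B: gain 9, loss 15 per period, so δ ≥ 9/24 = 3/8.
The tighter constraint is Harker's, so cooperation needs δ ≥ 15/16.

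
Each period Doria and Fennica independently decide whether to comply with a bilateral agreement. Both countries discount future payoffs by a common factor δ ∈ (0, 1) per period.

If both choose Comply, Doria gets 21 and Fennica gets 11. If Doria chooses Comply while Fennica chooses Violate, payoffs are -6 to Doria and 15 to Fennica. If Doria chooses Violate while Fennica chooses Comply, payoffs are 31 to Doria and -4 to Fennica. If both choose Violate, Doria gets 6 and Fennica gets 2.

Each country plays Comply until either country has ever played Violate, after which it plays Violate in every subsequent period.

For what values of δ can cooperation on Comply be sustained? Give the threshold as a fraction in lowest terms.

Doria: cooperation gives 21 each period; deviation gives 31 once then 6 forever.
  21/(1−δ) ≥ 31 + 6δ/(1−δ) ⇒ δ ≥ 10/25 = 2/5.
Fennica: cooperation gives 11 each period; deviation gives 15 once then 2 forever.
  δ ≥ 4/13.
Both must hold, so the binding constraint is Doria's: δ ≥ 2/5.

2/5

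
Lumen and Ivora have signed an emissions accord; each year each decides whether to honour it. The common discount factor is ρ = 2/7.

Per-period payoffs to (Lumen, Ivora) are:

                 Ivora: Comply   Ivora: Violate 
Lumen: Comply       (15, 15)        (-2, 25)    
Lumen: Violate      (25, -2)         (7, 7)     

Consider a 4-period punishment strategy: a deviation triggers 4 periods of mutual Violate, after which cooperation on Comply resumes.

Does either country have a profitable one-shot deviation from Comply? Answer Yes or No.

Comparing payoff streams over the 5 periods until play realigns: cooperate → 15(1+ρ+…+ρ^4); deviate → 25 + 7(ρ+…+ρ^4).
Cooperation is sustained iff (15−7)(ρ+…+ρ^4) ≥ 25−15.
ρ+…+ρ^4 = 2/7·(1−(2/7)^4)/(1−2/7) = 0.3973, and (25−15)/(15−7) = 1.2500.
0.3973 < 1.2500, so cooperation is not sustainable.

Yes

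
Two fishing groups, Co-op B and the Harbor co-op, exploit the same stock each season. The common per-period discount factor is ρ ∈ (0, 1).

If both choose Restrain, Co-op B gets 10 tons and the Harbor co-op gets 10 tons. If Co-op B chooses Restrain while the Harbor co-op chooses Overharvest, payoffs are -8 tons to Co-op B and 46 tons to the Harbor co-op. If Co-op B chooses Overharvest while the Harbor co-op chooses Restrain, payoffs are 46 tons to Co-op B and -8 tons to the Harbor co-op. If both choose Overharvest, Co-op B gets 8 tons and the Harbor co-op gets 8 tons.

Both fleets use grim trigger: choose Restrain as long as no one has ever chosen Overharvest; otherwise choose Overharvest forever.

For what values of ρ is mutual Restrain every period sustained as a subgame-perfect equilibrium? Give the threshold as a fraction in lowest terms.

18/19

Cooperation forever yields 10 each period: 10/(1−ρ).
Deviating yields 46 once, then 8 forever: 46 + 8ρ/(1−ρ).
No profitable deviation requires 10/(1−ρ) ≥ 46 + 8ρ/(1−ρ).
Multiplying by (1−ρ): 10 ≥ 46(1−ρ) + 8ρ = 46 − 38ρ.
So 38ρ ≥ 36, i.e. ρ ≥ 36/38 = 18/19.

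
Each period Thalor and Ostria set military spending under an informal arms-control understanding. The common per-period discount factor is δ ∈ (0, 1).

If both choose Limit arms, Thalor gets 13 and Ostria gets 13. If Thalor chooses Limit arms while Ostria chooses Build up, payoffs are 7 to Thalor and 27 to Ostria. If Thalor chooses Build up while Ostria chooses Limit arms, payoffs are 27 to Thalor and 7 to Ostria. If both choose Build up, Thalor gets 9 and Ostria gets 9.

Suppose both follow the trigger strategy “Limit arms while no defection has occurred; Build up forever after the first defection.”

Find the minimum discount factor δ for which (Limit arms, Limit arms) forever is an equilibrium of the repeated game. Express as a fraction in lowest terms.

7/9

One-period gain from deviating is 27 − 13 = 14. The loss is 13 − 9 = 4 in every subsequent period, with present value 4·δ/(1−δ).
Deviation is unprofitable when 4·δ/(1−δ) ≥ 14, i.e. δ/(1−δ) ≥ 7/2.
Equivalently δ ≥ 14/(14+4) = 7/9.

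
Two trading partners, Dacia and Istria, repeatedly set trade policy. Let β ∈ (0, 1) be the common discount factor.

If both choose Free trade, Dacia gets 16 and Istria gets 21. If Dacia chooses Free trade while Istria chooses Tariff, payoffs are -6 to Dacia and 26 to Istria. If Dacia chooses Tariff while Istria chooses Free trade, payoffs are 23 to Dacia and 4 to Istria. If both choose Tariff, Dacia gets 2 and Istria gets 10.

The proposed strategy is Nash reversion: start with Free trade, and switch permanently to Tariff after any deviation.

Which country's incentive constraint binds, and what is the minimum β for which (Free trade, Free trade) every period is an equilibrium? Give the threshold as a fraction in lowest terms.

Dacia's threshold: (23−16)/(23−2) = 1/3.
Istria's threshold: (26−21)/(26−10) = 5/16.
1/3 > 5/16, so Dacia binds and β* = 1/3.

Dacia; β ≥ 1/3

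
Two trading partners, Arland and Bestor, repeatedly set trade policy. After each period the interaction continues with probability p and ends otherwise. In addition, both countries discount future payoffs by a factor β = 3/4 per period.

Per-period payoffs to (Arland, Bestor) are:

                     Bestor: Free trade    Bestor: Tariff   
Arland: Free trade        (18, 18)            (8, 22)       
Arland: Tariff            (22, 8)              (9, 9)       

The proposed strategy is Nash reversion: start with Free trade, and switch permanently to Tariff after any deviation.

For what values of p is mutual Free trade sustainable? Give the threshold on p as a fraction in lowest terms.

16/39

With continuation probability p and discount β, the effective per-period discount factor is βp.
Grim-trigger IC: βp ≥ (22−18)/(22−9) = 4/13.
So p ≥ (4/13)/(3/4) = 16/39.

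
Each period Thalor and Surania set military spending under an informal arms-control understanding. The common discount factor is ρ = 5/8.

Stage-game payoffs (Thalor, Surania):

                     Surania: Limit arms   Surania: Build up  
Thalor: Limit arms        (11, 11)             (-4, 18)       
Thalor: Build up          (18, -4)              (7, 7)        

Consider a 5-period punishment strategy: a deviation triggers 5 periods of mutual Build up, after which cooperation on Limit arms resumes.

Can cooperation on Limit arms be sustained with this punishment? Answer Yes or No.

No

IC: ρ+…+ρ^5 ≥ (18−11)/(11−7) = 7/4.
At ρ = 5/8: partial sum = 1.5077 < 1.7500. Cooperation not sustainable.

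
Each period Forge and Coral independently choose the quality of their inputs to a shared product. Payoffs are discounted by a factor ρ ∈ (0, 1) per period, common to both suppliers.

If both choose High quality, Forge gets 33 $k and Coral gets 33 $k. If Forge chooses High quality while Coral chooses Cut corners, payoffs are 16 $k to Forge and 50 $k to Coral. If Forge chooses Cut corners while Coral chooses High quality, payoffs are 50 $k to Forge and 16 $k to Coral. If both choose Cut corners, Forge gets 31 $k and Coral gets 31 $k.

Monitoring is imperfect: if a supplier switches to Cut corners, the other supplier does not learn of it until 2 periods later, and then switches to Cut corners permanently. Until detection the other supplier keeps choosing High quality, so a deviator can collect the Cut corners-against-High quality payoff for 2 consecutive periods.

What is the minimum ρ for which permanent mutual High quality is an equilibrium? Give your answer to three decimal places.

A deviator earns 50 for 2 periods, then 31 forever; cooperating earns 33 forever. Multiplying the IC by (1−ρ):
33 ≥ 50(1−ρ^2) + 31ρ^2, so 19·ρ^2 ≥ 17 and ρ^2 ≥ 17/19.
ρ ≥ (17/19)^(1/2) ≈ 0.946.

0.946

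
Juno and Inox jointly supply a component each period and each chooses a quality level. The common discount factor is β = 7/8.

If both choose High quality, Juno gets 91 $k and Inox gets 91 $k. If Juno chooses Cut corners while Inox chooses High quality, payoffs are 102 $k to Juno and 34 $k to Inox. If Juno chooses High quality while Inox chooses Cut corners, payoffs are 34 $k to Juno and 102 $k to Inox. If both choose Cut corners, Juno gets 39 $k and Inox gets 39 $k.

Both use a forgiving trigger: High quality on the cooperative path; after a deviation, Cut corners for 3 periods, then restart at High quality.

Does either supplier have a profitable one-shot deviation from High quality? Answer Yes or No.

IC: β+…+β^3 ≥ (102−91)/(91−39) = 11/52.
At β = 7/8: partial sum = 2.3105 ≥ 0.2115. Cooperation sustainable.

No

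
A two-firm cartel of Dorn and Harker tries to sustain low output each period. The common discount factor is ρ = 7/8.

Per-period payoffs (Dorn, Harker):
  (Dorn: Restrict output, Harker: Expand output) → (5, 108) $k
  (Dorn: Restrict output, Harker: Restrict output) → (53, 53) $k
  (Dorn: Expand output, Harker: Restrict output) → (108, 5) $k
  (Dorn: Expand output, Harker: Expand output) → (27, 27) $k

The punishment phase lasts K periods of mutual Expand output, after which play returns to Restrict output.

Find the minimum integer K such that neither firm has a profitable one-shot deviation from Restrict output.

3

IC: ρ(1−ρ^K)/(1−ρ) ≥ (108−53)/(53−27) = 55/26.
With ρ = 7/8: need 1 − ρ^K ≥ 55/26·(1−7/8)/(7/8), i.e. ρ^K ≤ 0.6978.
Since (7/8)^2 = 0.7656 and (7/8)^3 = 0.6699, the smallest such K is 3.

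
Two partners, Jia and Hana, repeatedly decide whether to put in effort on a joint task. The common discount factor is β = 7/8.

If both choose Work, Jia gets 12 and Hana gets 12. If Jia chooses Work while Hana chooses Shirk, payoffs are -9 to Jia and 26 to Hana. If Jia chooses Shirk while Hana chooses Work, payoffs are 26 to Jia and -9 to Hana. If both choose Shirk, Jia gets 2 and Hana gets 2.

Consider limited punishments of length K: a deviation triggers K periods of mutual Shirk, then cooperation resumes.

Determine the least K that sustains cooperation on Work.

IC: β(1−β^K)/(1−β) ≥ (26−12)/(12−2) = 7/5.
With β = 7/8: need 1 − β^K ≥ 7/5·(1−7/8)/(7/8), i.e. β^K ≤ 0.8000.
Since (7/8)^1 = 0.8750 and (7/8)^2 = 0.7656, the smallest such K is 2.

2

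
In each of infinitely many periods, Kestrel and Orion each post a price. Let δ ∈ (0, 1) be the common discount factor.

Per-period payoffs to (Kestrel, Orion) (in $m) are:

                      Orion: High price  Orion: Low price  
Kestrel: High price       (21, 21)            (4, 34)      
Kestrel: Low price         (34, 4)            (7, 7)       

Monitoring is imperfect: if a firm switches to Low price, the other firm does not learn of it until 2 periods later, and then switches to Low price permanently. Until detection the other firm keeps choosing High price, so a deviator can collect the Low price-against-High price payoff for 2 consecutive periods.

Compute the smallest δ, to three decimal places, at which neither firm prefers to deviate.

The best deviation is to choose Low price for all 2 undetected periods, earning 34 each, then 7 forever once detected.
Deviation value: 34(1−δ^2)/(1−δ) + 7δ^2/(1−δ); cooperation value: 21/(1−δ).
IC: 21 ≥ 34(1−δ^2) + 7δ^2 = 34 − 27δ^2.
So δ^2 ≥ 13/27, giving δ ≥ (13/27)^(1/2) ≈ 0.694.

0.694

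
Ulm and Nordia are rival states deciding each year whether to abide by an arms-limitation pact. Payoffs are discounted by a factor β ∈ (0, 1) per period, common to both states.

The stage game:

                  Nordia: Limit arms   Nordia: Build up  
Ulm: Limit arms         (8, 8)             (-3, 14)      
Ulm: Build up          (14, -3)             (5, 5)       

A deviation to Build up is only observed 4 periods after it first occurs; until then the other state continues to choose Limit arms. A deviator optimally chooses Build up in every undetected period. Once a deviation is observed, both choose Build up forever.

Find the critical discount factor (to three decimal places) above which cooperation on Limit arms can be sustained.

A deviator earns 14 for 4 periods, then 5 forever; cooperating earns 8 forever. Multiplying the IC by (1−β):
8 ≥ 14(1−β^4) + 5β^4, so 9·β^4 ≥ 6 and β^4 ≥ 2/3.
β ≥ (2/3)^(1/4) ≈ 0.904.

0.904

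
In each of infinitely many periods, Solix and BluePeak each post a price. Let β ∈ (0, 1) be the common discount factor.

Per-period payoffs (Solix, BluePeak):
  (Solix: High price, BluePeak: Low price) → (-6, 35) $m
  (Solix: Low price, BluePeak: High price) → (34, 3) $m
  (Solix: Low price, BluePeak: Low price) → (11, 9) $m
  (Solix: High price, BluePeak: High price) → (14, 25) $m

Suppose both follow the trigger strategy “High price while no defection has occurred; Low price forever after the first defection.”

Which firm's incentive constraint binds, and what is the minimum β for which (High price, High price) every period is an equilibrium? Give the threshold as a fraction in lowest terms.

Solix; β ≥ 20/23

For Solix: deviation gain 34−14 = 20, per-period punishment loss 14−11 = 3. IC gives β ≥ 20/23.
For BluePeak: gain 10, loss 16 per period, so β ≥ 10/26 = 5/13.
The tighter constraint is Solix's, so cooperation needs β ≥ 20/23.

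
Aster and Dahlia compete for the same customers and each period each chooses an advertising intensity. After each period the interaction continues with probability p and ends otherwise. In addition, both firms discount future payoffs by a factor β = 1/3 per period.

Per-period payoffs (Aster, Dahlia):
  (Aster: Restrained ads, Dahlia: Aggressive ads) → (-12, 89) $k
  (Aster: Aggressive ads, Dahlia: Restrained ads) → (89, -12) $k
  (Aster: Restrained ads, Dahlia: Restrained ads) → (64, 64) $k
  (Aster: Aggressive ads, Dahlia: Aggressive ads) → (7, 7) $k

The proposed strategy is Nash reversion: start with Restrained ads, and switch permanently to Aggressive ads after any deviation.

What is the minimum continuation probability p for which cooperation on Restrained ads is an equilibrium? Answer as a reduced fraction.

With continuation probability p and discount β, the effective per-period discount factor is βp.
Grim-trigger IC: βp ≥ (89−64)/(89−7) = 25/82.
So p ≥ (25/82)/(1/3) = 75/82.

75/82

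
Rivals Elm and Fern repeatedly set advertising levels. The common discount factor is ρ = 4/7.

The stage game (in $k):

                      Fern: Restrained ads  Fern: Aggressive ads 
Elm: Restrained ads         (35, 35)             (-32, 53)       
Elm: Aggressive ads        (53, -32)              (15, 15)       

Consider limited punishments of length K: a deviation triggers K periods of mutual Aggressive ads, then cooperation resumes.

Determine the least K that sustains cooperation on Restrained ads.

3

IC: ρ(1−ρ^K)/(1−ρ) ≥ (53−35)/(35−15) = 9/10.
With ρ = 4/7: need 1 − ρ^K ≥ 9/10·(1−4/7)/(4/7), i.e. ρ^K ≤ 0.3250.
Since (4/7)^2 = 0.3265 and (4/7)^3 = 0.1866, the smallest such K is 3.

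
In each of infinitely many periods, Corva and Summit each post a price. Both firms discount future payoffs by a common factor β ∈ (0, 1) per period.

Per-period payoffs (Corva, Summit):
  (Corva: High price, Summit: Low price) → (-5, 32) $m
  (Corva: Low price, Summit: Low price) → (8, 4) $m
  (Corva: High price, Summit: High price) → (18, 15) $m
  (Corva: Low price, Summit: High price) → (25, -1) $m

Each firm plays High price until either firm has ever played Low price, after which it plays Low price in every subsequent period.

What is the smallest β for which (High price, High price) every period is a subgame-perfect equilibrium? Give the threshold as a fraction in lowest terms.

17/28

For Corva: deviation gain 25−18 = 7, per-period punishment loss 18−8 = 10. IC gives β ≥ 7/17.
For Summit: gain 17, loss 11 per period, so β ≥ 17/28.
The tighter constraint is Summit's, so cooperation needs β ≥ 17/28.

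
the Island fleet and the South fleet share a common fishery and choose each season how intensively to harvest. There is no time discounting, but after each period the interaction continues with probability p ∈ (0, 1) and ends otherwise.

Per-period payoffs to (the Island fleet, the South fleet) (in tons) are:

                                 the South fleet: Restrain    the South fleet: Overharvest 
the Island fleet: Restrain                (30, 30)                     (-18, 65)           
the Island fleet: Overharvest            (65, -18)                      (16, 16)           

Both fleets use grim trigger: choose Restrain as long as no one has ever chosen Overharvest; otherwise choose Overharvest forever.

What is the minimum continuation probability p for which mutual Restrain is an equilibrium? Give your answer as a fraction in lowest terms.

5/7

Expected cooperation value is 30 + p·30 + p²·30 + … = 30/(1−p); deviation gives 65 + p·16/(1−p).
30 ≥ 65(1−p) + 16p ⇒ 49p ≥ 35 ⇒ p ≥ 35/49 = 5/7.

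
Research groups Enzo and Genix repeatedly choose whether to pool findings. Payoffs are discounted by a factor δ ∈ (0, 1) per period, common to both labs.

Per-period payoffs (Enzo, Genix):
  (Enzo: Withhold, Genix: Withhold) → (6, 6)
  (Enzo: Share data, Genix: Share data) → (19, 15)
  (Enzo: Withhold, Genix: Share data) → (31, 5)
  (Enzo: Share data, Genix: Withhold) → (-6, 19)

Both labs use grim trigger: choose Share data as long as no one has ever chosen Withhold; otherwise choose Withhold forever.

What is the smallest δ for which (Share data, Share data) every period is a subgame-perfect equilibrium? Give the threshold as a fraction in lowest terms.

12/25

For Enzo: deviation gain 31−19 = 12, per-period punishment loss 19−6 = 13. IC gives δ ≥ 12/25.
For Genix: gain 4, loss 9 per period, so δ ≥ 4/13.
The tighter constraint is Enzo's, so cooperation needs δ ≥ 12/25.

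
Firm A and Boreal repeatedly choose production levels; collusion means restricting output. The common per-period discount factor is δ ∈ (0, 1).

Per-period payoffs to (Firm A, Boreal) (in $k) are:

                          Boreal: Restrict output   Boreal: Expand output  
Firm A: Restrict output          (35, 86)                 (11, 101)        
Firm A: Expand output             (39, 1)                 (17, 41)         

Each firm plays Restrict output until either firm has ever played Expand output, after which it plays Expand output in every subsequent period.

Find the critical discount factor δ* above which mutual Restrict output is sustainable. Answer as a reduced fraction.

For Firm A: deviation gain 39−35 = 4, per-period punishment loss 35−17 = 18. IC gives δ ≥ 4/22 = 2/11.
For Boreal: gain 15, loss 45 per period, so δ ≥ 15/60 = 1/4.
The tighter constraint is Boreal's, so cooperation needs δ ≥ 1/4.

1/4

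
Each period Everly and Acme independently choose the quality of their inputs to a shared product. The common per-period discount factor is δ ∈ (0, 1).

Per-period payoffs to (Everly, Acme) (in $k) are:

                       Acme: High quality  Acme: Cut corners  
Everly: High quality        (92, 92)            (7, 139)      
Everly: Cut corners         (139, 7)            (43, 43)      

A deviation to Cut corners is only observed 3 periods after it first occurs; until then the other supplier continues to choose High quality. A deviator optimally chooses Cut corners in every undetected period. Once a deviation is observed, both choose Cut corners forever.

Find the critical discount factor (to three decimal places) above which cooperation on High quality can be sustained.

0.788

A deviator earns 139 for 3 periods, then 43 forever; cooperating earns 92 forever. Multiplying the IC by (1−δ):
92 ≥ 139(1−δ^3) + 43δ^3, so 96·δ^3 ≥ 47 and δ^3 ≥ 47/96.
δ ≥ (47/96)^(1/3) ≈ 0.788.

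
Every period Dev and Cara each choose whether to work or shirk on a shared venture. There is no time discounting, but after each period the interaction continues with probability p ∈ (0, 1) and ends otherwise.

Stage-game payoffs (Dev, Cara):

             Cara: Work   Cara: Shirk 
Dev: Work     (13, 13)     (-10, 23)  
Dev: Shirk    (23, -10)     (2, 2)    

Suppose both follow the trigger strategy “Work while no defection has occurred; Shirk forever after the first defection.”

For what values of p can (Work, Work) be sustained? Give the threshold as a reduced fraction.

Expected cooperation value is 13 + p·13 + p²·13 + … = 13/(1−p); deviation gives 23 + p·2/(1−p).
13 ≥ 23(1−p) + 2p ⇒ 21p ≥ 10 ⇒ p ≥ 10/21.

10/21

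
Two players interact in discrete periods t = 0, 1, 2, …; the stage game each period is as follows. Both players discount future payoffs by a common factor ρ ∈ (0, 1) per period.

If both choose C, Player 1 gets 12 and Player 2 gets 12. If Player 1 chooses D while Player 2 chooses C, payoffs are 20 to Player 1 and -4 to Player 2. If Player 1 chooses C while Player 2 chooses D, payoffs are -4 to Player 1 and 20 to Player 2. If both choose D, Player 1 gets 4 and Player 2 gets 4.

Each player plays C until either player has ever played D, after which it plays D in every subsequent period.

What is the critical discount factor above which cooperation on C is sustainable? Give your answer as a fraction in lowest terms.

One-period gain from deviating is 20 − 12 = 8. The loss is 12 − 4 = 8 in every subsequent period, with present value 8·ρ/(1−ρ).
Deviation is unprofitable when 8·ρ/(1−ρ) ≥ 8, i.e. ρ/(1−ρ) ≥ 1.
Equivalently ρ ≥ 8/(8+8) = 1/2.

1/2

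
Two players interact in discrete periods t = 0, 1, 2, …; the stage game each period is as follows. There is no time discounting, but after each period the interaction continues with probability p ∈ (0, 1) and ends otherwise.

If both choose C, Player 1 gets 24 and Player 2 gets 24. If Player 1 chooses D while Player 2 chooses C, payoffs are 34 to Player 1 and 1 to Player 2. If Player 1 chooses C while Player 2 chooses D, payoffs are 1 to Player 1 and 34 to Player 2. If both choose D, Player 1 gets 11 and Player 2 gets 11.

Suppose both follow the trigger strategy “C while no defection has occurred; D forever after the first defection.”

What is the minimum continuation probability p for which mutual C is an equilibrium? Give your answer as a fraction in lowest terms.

10/23

Expected cooperation value is 24 + p·24 + p²·24 + … = 24/(1−p); deviation gives 34 + p·11/(1−p).
24 ≥ 34(1−p) + 11p ⇒ 23p ≥ 10 ⇒ p ≥ 10/23.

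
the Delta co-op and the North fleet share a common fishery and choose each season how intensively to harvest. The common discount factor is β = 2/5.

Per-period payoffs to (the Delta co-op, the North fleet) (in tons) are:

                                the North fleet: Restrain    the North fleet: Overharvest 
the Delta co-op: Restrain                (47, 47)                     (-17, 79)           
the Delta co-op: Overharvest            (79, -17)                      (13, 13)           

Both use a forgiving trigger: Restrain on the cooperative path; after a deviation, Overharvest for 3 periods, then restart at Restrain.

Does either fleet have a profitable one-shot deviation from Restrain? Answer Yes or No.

Yes

IC: β+…+β^3 ≥ (79−47)/(47−13) = 16/17.
At β = 2/5: partial sum = 0.6240 < 0.9412. Cooperation not sustainable.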